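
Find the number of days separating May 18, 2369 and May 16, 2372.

Day-of-year of May 18, 2369: 138.
Day-of-year of May 16, 2372: 137.
2369 has 365 days, so 365 − 138 = 227 days remain in 2369.
Full years: 2370: 365; 2371: 365. Sum = 730.
Total: 227 + 730 + 137 = 1094 days.

1094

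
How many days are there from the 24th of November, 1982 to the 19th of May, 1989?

2368

Day-of-year of November 24, 1982: 328.
Day-of-year of May 19, 1989: 139.
1982 has 365 days, so 365 − 328 = 37 days remain in 1982.
Full years: 1983: 365; 1984: 366; 1985: 365; 1986: 365; 1987: 365; 1988: 366. Sum = 2192.
Total: 37 + 2192 + 139 = 2368 days.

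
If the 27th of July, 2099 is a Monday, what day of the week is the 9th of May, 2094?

Sunday

Count forward from the earlier date (May 9, 2094) to the later (July 27, 2099):
Day-of-year of May 9, 2094: 129.
Day-of-year of July 27, 2099: 208.
2094 has 365 days, so 365 − 129 = 236 days remain in 2094.
Full years: 2095: 365; 2096: 366; 2097: 365; 2098: 365. Sum = 1461.
Total: 236 + 1461 + 208 = 1905 days.
1905 mod 7 = 1, so 1 day before Monday is Sunday.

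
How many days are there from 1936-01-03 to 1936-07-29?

208

January 1936: 31 − 3 = 28 days remain.
Then February 1936 (29), March (31), April (30), May (31), June (30): 29 + 31 + 30 + 31 + 30 = 151 days.
July 1–29, 1936: 29 days.
Total: 28 + 151 + 29 = 208 days.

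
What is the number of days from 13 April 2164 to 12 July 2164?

April 2164: 30 − 13 = 17 days remain.
Then May (31), June (30): 31 + 30 = 61 days.
July 1–12, 2164: 12 days.
Total: 17 + 61 + 12 = 90 days.

90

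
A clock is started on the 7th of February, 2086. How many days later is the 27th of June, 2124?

14019

From February 7, 2086 to February 7, 2124: 38 years, of which 8 contain a Feb 29 — 30×365 + 8×366 = 13878 days.
(2100 is not a leap year (divisible by 100 but not 400).)
February 2124: 29 − 7 = 22 days remain (2124 is a leap year, so February has 29 days).
Then March (31), April (30), May (31): 31 + 30 + 31 = 92 days.
June 1–27, 2124: 27 days.
Residual: 141 days.
Total: 14019 days.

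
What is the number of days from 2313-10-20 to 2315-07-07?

625

Day-of-year of October 20, 2313: 293.
Day-of-year of July 7, 2315: 188.
2313 has 365 days, so 365 − 293 = 72 days remain in 2313.
Full years: 2314: 365. Sum = 365.
Total: 72 + 365 + 188 = 625 days.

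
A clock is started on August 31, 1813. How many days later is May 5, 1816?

August 31, 1813 → August 31, 1814: 365 days.
August 31, 1814 → August 31, 1815: 365 days.
August 1815: 31 − 31 = 0 days remain.
Then September (30), October (31), November (30), December (31), January (31), February 1816 (29), March (31), April (30): 30 + 31 + 30 + 31 + 31 + 29 + 31 + 30 = 243 days.
May 1–5, 1816: 5 days.
Residual: 248 days.
Total: 978 days.

978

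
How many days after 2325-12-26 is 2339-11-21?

From December 26, 2325 to December 26, 2338: 13 years, of which 3 contain a Feb 29 — 10×365 + 3×366 = 4748 days.
December 2338: 31 − 26 = 5 days remain.
Then 10 full months totalling 304 days.
November 1–21, 2339: 21 days.
Residual: 330 days.
Total: 5078 days.

5078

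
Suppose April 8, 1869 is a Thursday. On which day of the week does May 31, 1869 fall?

April 1869: 30 − 8 = 22 days remain.
May 1–31, 1869: 31 days.
Total: 22 + 31 = 53 days.
53 mod 7 = 4, so 4 days after Thursday is Monday.

Monday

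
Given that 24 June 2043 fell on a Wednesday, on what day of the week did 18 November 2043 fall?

Wednesday

June 2043: 30 − 24 = 6 days remain.
Then July (31), August (31), September (30), October (31): 31 + 31 + 30 + 31 = 123 days.
November 1–18, 2043: 18 days.
Total: 6 + 123 + 18 = 147 days.
147 is a multiple of 7, so 18 November 2043 falls on the same weekday: Wednesday.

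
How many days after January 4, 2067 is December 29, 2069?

1090

Day-of-year of January 4, 2067: 4.
Day-of-year of December 29, 2069: 363.
2067 has 365 days, so 365 − 4 = 361 days remain in 2067.
Full years: 2068: 366. Sum = 366.
Total: 361 + 366 + 363 = 1090 days.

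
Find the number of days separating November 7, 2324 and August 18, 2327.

1014

November 7, 2324 → November 7, 2325: 365 days.
November 7, 2325 → November 7, 2326: 365 days.
November 2326: 30 − 7 = 23 days remain.
Then December (31), January (31), February 2327 (28), March (31), April (30), May (31), June (30), July (31): 31 + 31 + 28 + 31 + 30 + 31 + 30 + 31 = 243 days.
August 1–18, 2327: 18 days.
Residual: 284 days.
Total: 1014 days.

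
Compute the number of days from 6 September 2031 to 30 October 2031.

54

September 2031: 30 − 6 = 24 days remain.
October 1–30, 2031: 30 days.
Total: 24 + 30 = 54 days.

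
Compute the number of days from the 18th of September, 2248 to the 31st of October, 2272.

8809

Day-of-year of September 18, 2248: 262.
Day-of-year of October 31, 2272: 305.
2248 has 366 days, so 366 − 262 = 104 days remain in 2248.
Full years 2249–2271: 18 common + 5 leap = 18×365 + 5×366 = 8400 days.
Total: 104 + 8400 + 305 = 8809 days.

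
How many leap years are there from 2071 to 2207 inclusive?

Years divisible by 4: 2072, 2076, …, 2204 — 34 in all.
Of these, 2100, 2200 are divisible by 100 but not 400, so not leap.
Leap years: 34 − 2 = 32.

32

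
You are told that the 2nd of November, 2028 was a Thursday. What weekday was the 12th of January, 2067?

Wednesday

From November 2, 2028 to November 2, 2066: 38 years, of which 9 contain a Feb 29 — 29×365 + 9×366 = 13879 days.
November 2066: 30 − 2 = 28 days remain.
Then December (31): 31 days.
January 1–12, 2067: 12 days.
Residual: 71 days.
Total: 13950 days.
13950 mod 7 = 6, so 6 days after Thursday is Wednesday.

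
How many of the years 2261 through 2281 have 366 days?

5

Years divisible by 4 in [2261, 2281]: 2264, 2268, 2272, 2276, 2280.
No century exceptions apply. Count: 5.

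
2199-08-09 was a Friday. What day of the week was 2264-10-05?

Day-of-year of August 9, 2199: 221.
Day-of-year of October 5, 2264: 279.
2199 has 365 days, so 365 − 221 = 144 days remain in 2199.
Full years 2200–2263: 49 common + 15 leap = 49×365 + 15×366 = 23375 days.
Total: 144 + 23375 + 279 = 23798 days.
23798 mod 7 = 5, so 5 days after Friday is Wednesday.

Wednesday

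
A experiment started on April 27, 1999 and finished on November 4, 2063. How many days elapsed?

Day-of-year of April 27, 1999: 117.
Day-of-year of November 4, 2063: 308.
1999 has 365 days, so 365 − 117 = 248 days remain in 1999.
Full years 2000–2062: 47 common + 16 leap = 47×365 + 16×366 = 23011 days.
Total: 248 + 23011 + 308 = 23567 days.

23567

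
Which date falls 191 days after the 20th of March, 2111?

the 27th of September, 2111

Count 191 days after March 20, 2111:
March 2111: 31 − 20 = 11 days remain.
Then April (30), May (31), June (30), July (31), August (31): 30 + 31 + 30 + 31 + 31 = 153 days.
September 1–27, 2111: 27 days.
Total: 11 + 153 + 27 = 191 days.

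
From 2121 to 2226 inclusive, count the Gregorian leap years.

Years divisible by 4: 2124, 2128, …, 2224 — 26 in all.
Of these, 2200 is divisible by 100 but not 400, so not leap.
Leap years: 26 − 1 = 25.

25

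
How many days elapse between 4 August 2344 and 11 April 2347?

980

August 4, 2344 → August 4, 2345: 365 days.
August 4, 2345 → August 4, 2346: 365 days.
August 2346: 31 − 4 = 27 days remain.
Then September (30), October (31), November (30), December (31), January (31), February 2347 (28), March (31): 30 + 31 + 30 + 31 + 31 + 28 + 31 = 212 days.
April 1–11, 2347: 11 days.
Residual: 250 days.
Total: 980 days.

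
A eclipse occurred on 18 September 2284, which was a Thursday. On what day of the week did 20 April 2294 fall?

From September 18, 2284 to September 18, 2293: 9 years, of which 2 contain a Feb 29 — 7×365 + 2×366 = 3287 days.
September 2293: 30 − 18 = 12 days remain.
Then October (31), November (30), December (31), January (31), February 2294 (28), March (31): 31 + 30 + 31 + 31 + 28 + 31 = 182 days.
April 1–20, 2294: 20 days.
Residual: 214 days.
Total: 3501 days.
3501 mod 7 = 1, so 1 day after Thursday is Friday.

Friday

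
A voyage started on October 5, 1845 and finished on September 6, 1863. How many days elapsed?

From October 5, 1845 to October 5, 1862: 17 years, of which 4 contain a Feb 29 — 13×365 + 4×366 = 6209 days.
October 1862: 31 − 5 = 26 days remain.
Then 10 full months totalling 304 days.
September 1–6, 1863: 6 days.
Residual: 336 days.
Total: 6545 days.

6545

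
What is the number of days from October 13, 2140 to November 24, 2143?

October 13, 2140 → October 13, 2141: 365 days.
October 13, 2141 → October 13, 2142: 365 days.
October 13, 2142 → October 13, 2143: 365 days.
October 2143: 31 − 13 = 18 days remain.
November 1–24, 2143: 24 days.
Residual: 42 days.
Total: 1137 days.

1137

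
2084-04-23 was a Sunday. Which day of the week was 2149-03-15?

From April 23, 2084 to April 23, 2148: 64 years, of which 15 contain a Feb 29 — 49×365 + 15×366 = 23375 days.
(2100 is not a leap year (divisible by 100 but not 400).)
April 2148: 30 − 23 = 7 days remain.
Then 10 full months totalling 304 days.
March 1–15, 2149: 15 days.
Residual: 326 days.
Total: 23701 days.
23701 mod 7 = 6, so 6 days after Sunday is Saturday.

Saturday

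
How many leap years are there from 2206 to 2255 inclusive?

Years divisible by 4 in [2206, 2255]: 2208, 2212, 2216, 2220, 2224, 2228, 2232, 2236, 2240, 2244, 2248, 2252.
No century exceptions apply. Count: 12.

12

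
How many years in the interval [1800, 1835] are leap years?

Years divisible by 4 in [1800, 1835]: 1800, 1804, 1808, 1812, 1816, 1820, 1824, 1828, 1832.
Of these, 1800 is divisible by 100 but not 400, so not leap.
Leap years: 9 − 1 = 8.

8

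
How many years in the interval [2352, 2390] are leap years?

10

Years divisible by 4 in [2352, 2390]: 2352, 2356, 2360, 2364, 2368, 2372, 2376, 2380, 2384, 2388.
No century exceptions apply. Count: 10.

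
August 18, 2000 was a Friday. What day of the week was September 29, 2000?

Friday

August 2000: 31 − 18 = 13 days remain.
September 1–29, 2000: 29 days.
Total: 13 + 29 = 42 days.
42 is a multiple of 7, so September 29, 2000 falls on the same weekday: Friday.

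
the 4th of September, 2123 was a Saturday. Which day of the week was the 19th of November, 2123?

Friday

September 2123: 30 − 4 = 26 days remain.
Then October (31): 31 days.
November 1–19, 2123: 19 days.
Total: 26 + 31 + 19 = 76 days.
76 mod 7 = 6, so 6 days after Saturday is Friday.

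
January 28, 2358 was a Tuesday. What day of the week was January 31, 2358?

Within January 2358: 31 − 28 = 3 days.
3 mod 7 = 3, so 3 days after Tuesday is Friday.

Friday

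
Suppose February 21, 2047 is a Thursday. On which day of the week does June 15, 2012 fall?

Count forward from the earlier date (June 15, 2012) to the later (February 21, 2047):
Day-of-year of June 15, 2012: 167.
Day-of-year of February 21, 2047: 52.
2012 has 366 days, so 366 − 167 = 199 days remain in 2012.
Full years 2013–2046: 26 common + 8 leap = 26×365 + 8×366 = 12418 days.
Total: 199 + 12418 + 52 = 12669 days.
12669 mod 7 = 6, so 6 days before Thursday is Friday.

Friday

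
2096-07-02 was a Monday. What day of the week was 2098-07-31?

Thursday

July 2096: 31 − 2 = 29 days remain.
Then 23 full months totalling 699 days.
July 1–31, 2098: 31 days.
Total: 29 + 699 + 31 = 759 days.
759 mod 7 = 3, so 3 days after Monday is Thursday.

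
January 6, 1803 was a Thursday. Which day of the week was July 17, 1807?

January 6, 1803 → January 6, 1804: 365 days.
January 6, 1804 → January 6, 1805: 366 days (1804 is a leap year).
January 6, 1805 → January 6, 1806: 365 days.
January 6, 1806 → January 6, 1807: 365 days.
January 1807: 31 − 6 = 25 days remain.
Then February 1807 (28), March (31), April (30), May (31), June (30): 28 + 31 + 30 + 31 + 30 = 150 days.
July 1–17, 1807: 17 days.
Residual: 192 days.
Total: 1653 days.
1653 mod 7 = 1, so 1 day after Thursday is Friday.

Friday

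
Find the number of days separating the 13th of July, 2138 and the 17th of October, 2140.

Day-of-year of July 13, 2138: 194.
Day-of-year of October 17, 2140: 291.
2138 has 365 days, so 365 − 194 = 171 days remain in 2138.
Full years: 2139: 365. Sum = 365.
Total: 171 + 365 + 291 = 827 days.

827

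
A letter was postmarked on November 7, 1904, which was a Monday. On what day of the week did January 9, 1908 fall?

Thursday

Day-of-year of November 7, 1904: 312.
Day-of-year of January 9, 1908: 9.
1904 has 366 days, so 366 − 312 = 54 days remain in 1904.
Full years: 1905: 365; 1906: 365; 1907: 365. Sum = 1095.
Total: 54 + 1095 + 9 = 1158 days.
1158 mod 7 = 3, so 3 days after Monday is Thursday.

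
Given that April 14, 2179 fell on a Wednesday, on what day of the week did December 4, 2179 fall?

Saturday

April 2179: 30 − 14 = 16 days remain.
Then May (31), June (30), July (31), August (31), September (30), October (31), November (30): 31 + 30 + 31 + 31 + 30 + 31 + 30 = 214 days.
December 1–4, 2179: 4 days.
Total: 16 + 214 + 4 = 234 days.
234 mod 7 = 3, so 3 days after Wednesday is Saturday.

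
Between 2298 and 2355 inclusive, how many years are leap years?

Years divisible by 4: 2300, 2304, …, 2352 — 14 in all.
Of these, 2300 is divisible by 100 but not 400, so not leap.
Leap years: 14 − 1 = 13.

13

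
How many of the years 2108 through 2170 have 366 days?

16

Years divisible by 4: 2108, 2112, …, 2168 — 16 in all.
No century exceptions apply. Count: 16.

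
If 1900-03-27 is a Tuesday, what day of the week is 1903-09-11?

Friday

Day-of-year of March 27, 1900: 86.
Day-of-year of September 11, 1903: 254.
1900 has 365 days, so 365 − 86 = 279 days remain in 1900.
Full years: 1901: 365; 1902: 365. Sum = 730.
Total: 279 + 730 + 254 = 1263 days.
1263 mod 7 = 3, so 3 days after Tuesday is Friday.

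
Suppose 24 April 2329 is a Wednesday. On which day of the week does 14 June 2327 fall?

Count forward from the earlier date (June 14, 2327) to the later (April 24, 2329):
Day-of-year of June 14, 2327: 165.
Day-of-year of April 24, 2329: 114.
2327 has 365 days, so 365 − 165 = 200 days remain in 2327.
Full years: 2328: 366. Sum = 366.
Total: 200 + 366 + 114 = 680 days.
680 mod 7 = 1, so 1 day before Wednesday is Tuesday.

Tuesday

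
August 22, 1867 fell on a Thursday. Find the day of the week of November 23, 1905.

Day-of-year of August 22, 1867: 234.
Day-of-year of November 23, 1905: 327.
1867 has 365 days, so 365 − 234 = 131 days remain in 1867.
Full years 1868–1904: 28 common + 9 leap = 28×365 + 9×366 = 13514 days.
Total: 131 + 13514 + 327 = 13972 days.
13972 is a multiple of 7, so November 23, 1905 falls on the same weekday: Thursday.

Thursday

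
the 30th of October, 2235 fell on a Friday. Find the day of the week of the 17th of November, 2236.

Thursday

October 30, 2235 → October 30, 2236: 366 days (2236 is a leap year).
October 2236: 31 − 30 = 1 day remains.
November 1–17, 2236: 17 days.
Residual: 18 days.
Total: 384 days.
384 mod 7 = 6, so 6 days after Friday is Thursday.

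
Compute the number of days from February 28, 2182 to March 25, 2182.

February 2182: 28 − 28 = 0 days remain (2182 is not a leap year, so February has 28 days).
March 1–25, 2182: 25 days.
Total: 0 + 25 = 25 days.

25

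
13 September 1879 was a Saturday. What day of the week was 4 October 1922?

From September 13, 1879 to September 13, 1922: 43 years, of which 10 contain a Feb 29 — 33×365 + 10×366 = 15705 days.
(1900 is not a leap year (divisible by 100 but not 400).)
September 1922: 30 − 13 = 17 days remain.
October 1–4, 1922: 4 days.
Residual: 21 days.
Total: 15726 days.
15726 mod 7 = 4, so 4 days after Saturday is Wednesday.

Wednesday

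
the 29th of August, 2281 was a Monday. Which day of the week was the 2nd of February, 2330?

Day-of-year of August 29, 2281: 241.
Day-of-year of February 2, 2330: 33.
2281 has 365 days, so 365 − 241 = 124 days remain in 2281.
Full years 2282–2329: 37 common + 11 leap = 37×365 + 11×366 = 17531 days.
Total: 124 + 17531 + 33 = 17688 days.
17688 mod 7 = 6, so 6 days after Monday is Sunday.

Sunday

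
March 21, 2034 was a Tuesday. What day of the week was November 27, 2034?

Monday

March 2034: 31 − 21 = 10 days remain.
Then April (30), May (31), June (30), July (31), August (31), September (30), October (31): 30 + 31 + 30 + 31 + 31 + 30 + 31 = 214 days.
November 1–27, 2034: 27 days.
Total: 10 + 214 + 27 = 251 days.
251 mod 7 = 6, so 6 days after Tuesday is Monday.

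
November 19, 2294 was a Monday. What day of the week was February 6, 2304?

Saturday

Day-of-year of November 19, 2294: 323.
Day-of-year of February 6, 2304: 37.
2294 has 365 days, so 365 − 323 = 42 days remain in 2294.
Full years 2295–2303: 8 common + 1 leap = 8×365 + 1×366 = 3286 days.
Total: 42 + 3286 + 37 = 3365 days.
3365 mod 7 = 5, so 5 days after Monday is Saturday.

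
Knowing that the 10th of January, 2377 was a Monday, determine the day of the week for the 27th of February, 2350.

Monday

Count forward from the earlier date (February 27, 2350) to the later (January 10, 2377):
Day-of-year of February 27, 2350: 58.
Day-of-year of January 10, 2377: 10.
2350 has 365 days, so 365 − 58 = 307 days remain in 2350.
Full years 2351–2376: 19 common + 7 leap = 19×365 + 7×366 = 9497 days.
Total: 307 + 9497 + 10 = 9814 days.
9814 is a multiple of 7, so the 27th of February, 2350 falls on the same weekday: Monday.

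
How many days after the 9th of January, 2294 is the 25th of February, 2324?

11003

Day-of-year of January 9, 2294: 9.
Day-of-year of February 25, 2324: 56.
2294 has 365 days, so 365 − 9 = 356 days remain in 2294.
Full years 2295–2323: 23 common + 6 leap = 23×365 + 6×366 = 10591 days.
Total: 356 + 10591 + 56 = 11003 days.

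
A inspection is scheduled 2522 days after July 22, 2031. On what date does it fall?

June 17, 2038

Count 2522 days after July 22, 2031:
July 22, 2031 → July 22, 2032: 366 days (2032 is a leap year).
July 22, 2032 → July 22, 2033: 365 days.
July 22, 2033 → July 22, 2034: 365 days.
July 22, 2034 → July 22, 2035: 365 days.
July 22, 2035 → July 22, 2036: 366 days (2036 is a leap year).
July 22, 2036 → July 22, 2037: 365 days.
July 2037: 31 − 22 = 9 days remain.
Then 10 full months totalling 304 days.
June 1–17, 2038: 17 days.
Residual: 330 days.
Total: 2522 days.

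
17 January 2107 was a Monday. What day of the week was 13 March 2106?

Count forward from the earlier date (March 13, 2106) to the later (January 17, 2107):
March 2106: 31 − 13 = 18 days remain.
Then 9 full months totalling 275 days.
January 1–17, 2107: 17 days.
Residual: 310 days.
Total: 310 days.
310 mod 7 = 2, so 2 days before Monday is Saturday.

Saturday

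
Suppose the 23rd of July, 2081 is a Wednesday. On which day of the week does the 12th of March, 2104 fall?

From July 23, 2081 to July 23, 2103: 22 years, of which 4 contain a Feb 29 — 18×365 + 4×366 = 8034 days.
(2100 is not a leap year (divisible by 100 but not 400).)
July 2103: 31 − 23 = 8 days remain.
Then August (31), September (30), October (31), November (30), December (31), January (31), February 2104 (29): 31 + 30 + 31 + 30 + 31 + 31 + 29 = 213 days.
March 1–12, 2104: 12 days.
Residual: 233 days.
Total: 8267 days.
8267 is a multiple of 7, so the 12th of March, 2104 falls on the same weekday: Wednesday.

Wednesday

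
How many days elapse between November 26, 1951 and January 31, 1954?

797

Day-of-year of November 26, 1951: 330.
Day-of-year of January 31, 1954: 31.
1951 has 365 days, so 365 − 330 = 35 days remain in 1951.
Full years: 1952: 366; 1953: 365. Sum = 731.
Total: 35 + 731 + 31 = 797 days.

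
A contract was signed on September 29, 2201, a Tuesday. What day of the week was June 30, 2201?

Count forward from the earlier date (June 30, 2201) to the later (September 29, 2201):
June 2201: 30 − 30 = 0 days remain.
Then July (31), August (31): 31 + 31 = 62 days.
September 1–29, 2201: 29 days.
Total: 0 + 62 + 29 = 91 days.
91 is a multiple of 7, so June 30, 2201 falls on the same weekday: Tuesday.

Tuesday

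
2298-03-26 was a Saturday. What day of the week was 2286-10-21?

Thursday

Count forward from the earlier date (October 21, 2286) to the later (March 26, 2298):
From October 21, 2286 to October 21, 2297: 11 years, of which 3 contain a Feb 29 — 8×365 + 3×366 = 4018 days.
October 2297: 31 − 21 = 10 days remain.
Then November (30), December (31), January (31), February 2298 (28): 30 + 31 + 31 + 28 = 120 days.
March 1–26, 2298: 26 days.
Residual: 156 days.
Total: 4174 days.
4174 mod 7 = 2, so 2 days before Saturday is Thursday.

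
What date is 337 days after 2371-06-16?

2372-05-18

Count 337 days after June 16, 2371:
June 2371: 30 − 16 = 14 days remain.
Then 10 full months totalling 305 days.
May 1–18, 2372: 18 days.
Total: 14 + 305 + 18 = 337 days.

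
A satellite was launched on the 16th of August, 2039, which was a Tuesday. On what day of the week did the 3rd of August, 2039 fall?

Count forward from the earlier date (August 3, 2039) to the later (August 16, 2039):
Within August 2039: 16 − 3 = 13 days.
13 mod 7 = 6, so 6 days before Tuesday is Wednesday.

Wednesday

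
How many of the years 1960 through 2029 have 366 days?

Years divisible by 4: 1960, 1964, …, 2028 — 18 in all.
2000 is divisible by 400, so still leap.
No century exceptions apply. Count: 18.

18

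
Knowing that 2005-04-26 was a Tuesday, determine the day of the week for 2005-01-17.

Count forward from the earlier date (January 17, 2005) to the later (April 26, 2005):
January 2005: 31 − 17 = 14 days remain.
Then February 2005 (28), March (31): 28 + 31 = 59 days.
April 1–26, 2005: 26 days.
Total: 14 + 59 + 26 = 99 days.
99 mod 7 = 1, so 1 day before Tuesday is Monday.

Monday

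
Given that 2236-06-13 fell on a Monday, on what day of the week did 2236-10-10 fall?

June 2236: 30 − 13 = 17 days remain.
Then July (31), August (31), September (30): 31 + 31 + 30 = 92 days.
October 1–10, 2236: 10 days.
Total: 17 + 92 + 10 = 119 days.
119 is a multiple of 7, so 2236-10-10 falls on the same weekday: Monday.

Monday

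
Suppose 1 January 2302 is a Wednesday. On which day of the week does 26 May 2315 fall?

From January 1, 2302 to January 1, 2315: 13 years, of which 3 contain a Feb 29 — 10×365 + 3×366 = 4748 days.
January 2315: 31 − 1 = 30 days remain.
Then February 2315 (28), March (31), April (30): 28 + 31 + 30 = 89 days.
May 1–26, 2315: 26 days.
Residual: 145 days.
Total: 4893 days.
4893 is a multiple of 7, so 26 May 2315 falls on the same weekday: Wednesday.

Wednesday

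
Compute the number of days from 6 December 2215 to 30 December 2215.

24

Within December 2215: 30 − 6 = 24 days.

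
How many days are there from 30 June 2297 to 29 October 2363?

From June 30, 2297 to June 30, 2363: 66 years, of which 15 contain a Feb 29 — 51×365 + 15×366 = 24105 days.
(2300 is not a leap year (divisible by 100 but not 400).)
June 2363: 30 − 30 = 0 days remain.
Then July (31), August (31), September (30): 31 + 31 + 30 = 92 days.
October 1–29, 2363: 29 days.
Residual: 121 days.
Total: 24226 days.

24226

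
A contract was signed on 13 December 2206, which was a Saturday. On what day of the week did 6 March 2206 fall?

Count forward from the earlier date (March 6, 2206) to the later (December 13, 2206):
March 2206: 31 − 6 = 25 days remain.
Then April (30), May (31), June (30), July (31), August (31), September (30), October (31), November (30): 30 + 31 + 30 + 31 + 31 + 30 + 31 + 30 = 244 days.
December 1–13, 2206: 13 days.
Total: 25 + 244 + 13 = 282 days.
282 mod 7 = 2, so 2 days before Saturday is Thursday.

Thursday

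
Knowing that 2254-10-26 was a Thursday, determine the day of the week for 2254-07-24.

Monday

Count forward from the earlier date (July 24, 2254) to the later (October 26, 2254):
July 2254: 31 − 24 = 7 days remain.
Then August (31), September (30): 31 + 30 = 61 days.
October 1–26, 2254: 26 days.
Total: 7 + 61 + 26 = 94 days.
94 mod 7 = 3, so 3 days before Thursday is Monday.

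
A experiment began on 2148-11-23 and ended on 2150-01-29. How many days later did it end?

432

November 23, 2148 → November 23, 2149: 365 days.
November 2149: 30 − 23 = 7 days remain.
Then December (31): 31 days.
January 1–29, 2150: 29 days.
Residual: 67 days.
Total: 432 days.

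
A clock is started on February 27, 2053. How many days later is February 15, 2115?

22632

Day-of-year of February 27, 2053: 58.
Day-of-year of February 15, 2115: 46.
2053 has 365 days, so 365 − 58 = 307 days remain in 2053.
Full years 2054–2114: 47 common + 14 leap = 47×365 + 14×366 = 22279 days.
Total: 307 + 22279 + 46 = 22632 days.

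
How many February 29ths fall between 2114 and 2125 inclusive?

3

Years divisible by 4 in [2114, 2125]: 2116, 2120, 2124.
No century exceptions apply. Count: 3.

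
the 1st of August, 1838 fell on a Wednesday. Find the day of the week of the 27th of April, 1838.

Friday

Count forward from the earlier date (April 27, 1838) to the later (August 1, 1838):
April 1838: 30 − 27 = 3 days remain.
Then May (31), June (30), July (31): 31 + 30 + 31 = 92 days.
August 1, 1838: 1 day.
Total: 3 + 92 + 1 = 96 days.
96 mod 7 = 5, so 5 days before Wednesday is Friday.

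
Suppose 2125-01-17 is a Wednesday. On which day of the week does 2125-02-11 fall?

Sunday

January 2125: 31 − 17 = 14 days remain.
February 1–11, 2125: 11 days (2125 is not a leap year).
Total: 14 + 11 = 25 days.
25 mod 7 = 4, so 4 days after Wednesday is Sunday.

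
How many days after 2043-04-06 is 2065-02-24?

7995

Day-of-year of April 6, 2043: 96.
Day-of-year of February 24, 2065: 55.
2043 has 365 days, so 365 − 96 = 269 days remain in 2043.
Full years 2044–2064: 15 common + 6 leap = 15×365 + 6×366 = 7671 days.
Total: 269 + 7671 + 55 = 7995 days.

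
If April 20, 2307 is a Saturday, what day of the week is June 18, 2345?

From April 20, 2307 to April 20, 2345: 38 years, of which 10 contain a Feb 29 — 28×365 + 10×366 = 13880 days.
April 2345: 30 − 20 = 10 days remain.
Then May (31): 31 days.
June 1–18, 2345: 18 days.
Residual: 59 days.
Total: 13939 days.
13939 mod 7 = 2, so 2 days after Saturday is Monday.

Monday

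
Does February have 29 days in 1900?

1900 is not a leap year (divisible by 100 but not 400).

No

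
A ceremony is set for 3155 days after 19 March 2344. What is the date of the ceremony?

7 November 2352

Count 3155 days after March 19, 2344:
Day-of-year of March 19, 2344: 79.
Day-of-year of November 7, 2352: 312.
2344 has 366 days, so 366 − 79 = 287 days remain in 2344.
Full years 2345–2351: 6 common + 1 leap = 6×365 + 1×366 = 2556 days.
Total: 287 + 2556 + 312 = 3155 days.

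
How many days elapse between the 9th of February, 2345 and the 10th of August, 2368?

8583

From February 9, 2345 to February 9, 2368: 23 years, of which 5 contain a Feb 29 — 18×365 + 5×366 = 8400 days.
February 2368: 29 − 9 = 20 days remain (2368 is a leap year, so February has 29 days).
Then March (31), April (30), May (31), June (30), July (31): 31 + 30 + 31 + 30 + 31 = 153 days.
August 1–10, 2368: 10 days.
Residual: 183 days.
Total: 8583 days.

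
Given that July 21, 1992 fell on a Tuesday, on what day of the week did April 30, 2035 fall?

From July 21, 1992 to July 21, 2034: 42 years, of which 10 contain a Feb 29 — 32×365 + 10×366 = 15340 days.
(2000 is a leap year (divisible by 400).)
July 2034: 31 − 21 = 10 days remain.
Then August (31), September (30), October (31), November (30), December (31), January (31), February 2035 (28), March (31): 31 + 30 + 31 + 30 + 31 + 31 + 28 + 31 = 243 days.
April 1–30, 2035: 30 days.
Residual: 283 days.
Total: 15623 days.
15623 mod 7 = 6, so 6 days after Tuesday is Monday.

Monday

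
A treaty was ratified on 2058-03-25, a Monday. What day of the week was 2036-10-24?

Count forward from the earlier date (October 24, 2036) to the later (March 25, 2058):
Day-of-year of October 24, 2036: 298.
Day-of-year of March 25, 2058: 84.
2036 has 366 days, so 366 − 298 = 68 days remain in 2036.
Full years 2037–2057: 16 common + 5 leap = 16×365 + 5×366 = 7670 days.
Total: 68 + 7670 + 84 = 7822 days.
7822 mod 7 = 3, so 3 days before Monday is Friday.

Friday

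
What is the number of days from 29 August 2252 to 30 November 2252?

93

August 2252: 31 − 29 = 2 days remain.
Then September (30), October (31): 30 + 31 = 61 days.
November 1–30, 2252: 30 days.
Total: 2 + 61 + 30 = 93 days.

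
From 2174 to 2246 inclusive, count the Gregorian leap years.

Years divisible by 4: 2176, 2180, …, 2244 — 18 in all.
Of these, 2200 is divisible by 100 but not 400, so not leap.
Leap years: 18 − 1 = 17.

17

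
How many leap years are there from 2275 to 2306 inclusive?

7

Years divisible by 4 in [2275, 2306]: 2276, 2280, 2284, 2288, 2292, 2296, 2300, 2304.
Of these, 2300 is divisible by 100 but not 400, so not leap.
Leap years: 8 − 1 = 7.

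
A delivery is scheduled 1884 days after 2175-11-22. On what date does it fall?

2181-01-18

Count 1884 days after November 22, 2175:
November 22, 2175 → November 22, 2176: 366 days (2176 is a leap year).
November 22, 2176 → November 22, 2177: 365 days.
November 22, 2177 → November 22, 2178: 365 days.
November 22, 2178 → November 22, 2179: 365 days.
November 22, 2179 → November 22, 2180: 366 days (2180 is a leap year).
November 2180: 30 − 22 = 8 days remain.
Then December (31): 31 days.
January 1–18, 2181: 18 days.
Residual: 57 days.
Total: 1884 days.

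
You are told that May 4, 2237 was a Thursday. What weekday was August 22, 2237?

May 2237: 31 − 4 = 27 days remain.
Then June (30), July (31): 30 + 31 = 61 days.
August 1–22, 2237: 22 days.
Total: 27 + 61 + 22 = 110 days.
110 mod 7 = 5, so 5 days after Thursday is Tuesday.

Tuesday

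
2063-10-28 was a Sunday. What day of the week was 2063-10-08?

Count forward from the earlier date (October 8, 2063) to the later (October 28, 2063):
Within October 2063: 28 − 8 = 20 days.
20 mod 7 = 6, so 6 days before Sunday is Monday.

Monday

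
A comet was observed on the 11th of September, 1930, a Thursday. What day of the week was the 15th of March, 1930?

Saturday

Count forward from the earlier date (March 15, 1930) to the later (September 11, 1930):
March 1930: 31 − 15 = 16 days remain.
Then April (30), May (31), June (30), July (31), August (31): 30 + 31 + 30 + 31 + 31 = 153 days.
September 1–11, 1930: 11 days.
Total: 16 + 153 + 11 = 180 days.
180 mod 7 = 5, so 5 days before Thursday is Saturday.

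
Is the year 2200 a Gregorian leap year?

2200 is not a leap year (divisible by 100 but not 400).

No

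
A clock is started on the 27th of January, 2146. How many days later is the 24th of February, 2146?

January 2146: 31 − 27 = 4 days remain.
February 1–24, 2146: 24 days (2146 is not a leap year).
Total: 4 + 24 = 28 days.

28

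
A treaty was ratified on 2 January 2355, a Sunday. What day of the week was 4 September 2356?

Day-of-year of January 2, 2355: 2.
Day-of-year of September 4, 2356: 248.
2355 has 365 days, so 365 − 2 = 363 days remain in 2355.
Total: 363 + 248 = 611 days.
611 mod 7 = 2, so 2 days after Sunday is Tuesday.

Tuesday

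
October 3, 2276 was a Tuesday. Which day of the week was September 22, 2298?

From October 3, 2276 to October 3, 2297: 21 years, of which 5 contain a Feb 29 — 16×365 + 5×366 = 7670 days.
October 2297: 31 − 3 = 28 days remain.
Then 10 full months totalling 304 days.
September 1–22, 2298: 22 days.
Residual: 354 days.
Total: 8024 days.
8024 mod 7 = 2, so 2 days after Tuesday is Thursday.

Thursday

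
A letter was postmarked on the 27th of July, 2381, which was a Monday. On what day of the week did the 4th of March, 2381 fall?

Count forward from the earlier date (March 4, 2381) to the later (July 27, 2381):
March 2381: 31 − 4 = 27 days remain.
Then April (30), May (31), June (30): 30 + 31 + 30 = 91 days.
July 1–27, 2381: 27 days.
Total: 27 + 91 + 27 = 145 days.
145 mod 7 = 5, so 5 days before Monday is Wednesday.

Wednesday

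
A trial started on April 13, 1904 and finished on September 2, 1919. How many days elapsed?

5620

From April 13, 1904 to April 13, 1919: 15 years, of which 3 contain a Feb 29 — 12×365 + 3×366 = 5478 days.
April 1919: 30 − 13 = 17 days remain.
Then May (31), June (30), July (31), August (31): 31 + 30 + 31 + 31 = 123 days.
September 1–2, 1919: 2 days.
Residual: 142 days.
Total: 5620 days.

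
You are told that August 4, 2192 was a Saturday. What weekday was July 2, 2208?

From August 4, 2192 to August 4, 2207: 15 years, of which 2 contain a Feb 29 — 13×365 + 2×366 = 5477 days.
(2200 is not a leap year (divisible by 100 but not 400).)
August 2207: 31 − 4 = 27 days remain.
Then 10 full months totalling 304 days.
July 1–2, 2208: 2 days.
Residual: 333 days.
Total: 5810 days.
5810 is a multiple of 7, so July 2, 2208 falls on the same weekday: Saturday.

Saturday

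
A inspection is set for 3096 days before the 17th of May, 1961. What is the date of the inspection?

the 24th of November, 1952

Count 3096 days before May 17, 1961:
Day-of-year of November 24, 1952: 329.
Day-of-year of May 17, 1961: 137.
1952 has 366 days, so 366 − 329 = 37 days remain in 1952.
Full years 1953–1960: 6 common + 2 leap = 6×365 + 2×366 = 2922 days.
Total: 37 + 2922 + 137 = 3096 days.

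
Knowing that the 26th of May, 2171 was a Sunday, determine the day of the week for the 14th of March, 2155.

Friday

Count forward from the earlier date (March 14, 2155) to the later (May 26, 2171):
From March 14, 2155 to March 14, 2171: 16 years, of which 4 contain a Feb 29 — 12×365 + 4×366 = 5844 days.
March 2171: 31 − 14 = 17 days remain.
Then April (30): 30 days.
May 1–26, 2171: 26 days.
Residual: 73 days.
Total: 5917 days.
5917 mod 7 = 2, so 2 days before Sunday is Friday.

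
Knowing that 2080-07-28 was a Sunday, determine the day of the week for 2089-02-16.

Wednesday

Day-of-year of July 28, 2080: 210.
Day-of-year of February 16, 2089: 47.
2080 has 366 days, so 366 − 210 = 156 days remain in 2080.
Full years 2081–2088: 6 common + 2 leap = 6×365 + 2×366 = 2922 days.
Total: 156 + 2922 + 47 = 3125 days.
3125 mod 7 = 3, so 3 days after Sunday is Wednesday.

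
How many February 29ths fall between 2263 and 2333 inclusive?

17

Years divisible by 4: 2264, 2268, …, 2332 — 18 in all.
Of these, 2300 is divisible by 100 but not 400, so not leap.
Leap years: 18 − 1 = 17.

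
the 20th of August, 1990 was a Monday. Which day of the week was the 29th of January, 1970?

Count forward from the earlier date (January 29, 1970) to the later (August 20, 1990):
Day-of-year of January 29, 1970: 29.
Day-of-year of August 20, 1990: 232.
1970 has 365 days, so 365 − 29 = 336 days remain in 1970.
Full years 1971–1989: 14 common + 5 leap = 14×365 + 5×366 = 6940 days.
Total: 336 + 6940 + 232 = 7508 days.
7508 mod 7 = 4, so 4 days before Monday is Thursday.

Thursday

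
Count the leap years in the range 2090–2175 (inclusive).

Years divisible by 4: 2092, 2096, …, 2172 — 21 in all.
Of these, 2100 is divisible by 100 but not 400, so not leap.
Leap years: 21 − 1 = 20.

20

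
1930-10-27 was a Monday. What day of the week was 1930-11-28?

October 1930: 31 − 27 = 4 days remain.
November 1–28, 1930: 28 days.
Total: 4 + 28 = 32 days.
32 mod 7 = 4, so 4 days after Monday is Friday.

Friday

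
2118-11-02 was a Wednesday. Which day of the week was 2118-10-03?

Count forward from the earlier date (October 3, 2118) to the later (November 2, 2118):
October 2118: 31 − 3 = 28 days remain.
November 1–2, 2118: 2 days.
Total: 28 + 2 = 30 days.
30 mod 7 = 2, so 2 days before Wednesday is Monday.

Monday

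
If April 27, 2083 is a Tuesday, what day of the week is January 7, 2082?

Count forward from the earlier date (January 7, 2082) to the later (April 27, 2083):
January 2082: 31 − 7 = 24 days remain.
Then 14 full months totalling 424 days.
April 1–27, 2083: 27 days.
Total: 24 + 424 + 27 = 475 days.
475 mod 7 = 6, so 6 days before Tuesday is Wednesday.

Wednesday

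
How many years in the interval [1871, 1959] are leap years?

21

Years divisible by 4: 1872, 1876, …, 1956 — 22 in all.
Of these, 1900 is divisible by 100 but not 400, so not leap.
Leap years: 22 − 1 = 21.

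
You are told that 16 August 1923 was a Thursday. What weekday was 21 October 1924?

August 1923: 31 − 16 = 15 days remain.
Then 13 full months totalling 396 days.
October 1–21, 1924: 21 days.
Total: 15 + 396 + 21 = 432 days.
432 mod 7 = 5, so 5 days after Thursday is Tuesday.

Tuesday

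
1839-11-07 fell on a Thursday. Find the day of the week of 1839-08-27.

Tuesday

Count forward from the earlier date (August 27, 1839) to the later (November 7, 1839):
August 1839: 31 − 27 = 4 days remain.
Then September (30), October (31): 30 + 31 = 61 days.
November 1–7, 1839: 7 days.
Total: 4 + 61 + 7 = 72 days.
72 mod 7 = 2, so 2 days before Thursday is Tuesday.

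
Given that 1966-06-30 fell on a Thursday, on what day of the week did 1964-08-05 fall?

Count forward from the earlier date (August 5, 1964) to the later (June 30, 1966):
August 5, 1964 → August 5, 1965: 365 days.
August 1965: 31 − 5 = 26 days remain.
Then 9 full months totalling 273 days.
June 1–30, 1966: 30 days.
Residual: 329 days.
Total: 694 days.
694 mod 7 = 1, so 1 day before Thursday is Wednesday.

Wednesday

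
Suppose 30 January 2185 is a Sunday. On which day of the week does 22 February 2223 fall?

Saturday

Day-of-year of January 30, 2185: 30.
Day-of-year of February 22, 2223: 53.
2185 has 365 days, so 365 − 30 = 335 days remain in 2185.
Full years 2186–2222: 29 common + 8 leap = 29×365 + 8×366 = 13513 days.
Total: 335 + 13513 + 53 = 13901 days.
13901 mod 7 = 6, so 6 days after Sunday is Saturday.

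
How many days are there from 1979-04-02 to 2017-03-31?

Day-of-year of April 2, 1979: 92.
Day-of-year of March 31, 2017: 90.
1979 has 365 days, so 365 − 92 = 273 days remain in 1979.
Full years 1980–2016: 27 common + 10 leap = 27×365 + 10×366 = 13515 days.
Total: 273 + 13515 + 90 = 13878 days.

13878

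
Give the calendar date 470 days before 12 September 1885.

30 May 1884

Count 470 days before September 12, 1885:
Day-of-year of May 30, 1884: 151.
Day-of-year of September 12, 1885: 255.
1884 has 366 days, so 366 − 151 = 215 days remain in 1884.
Total: 215 + 255 = 470 days.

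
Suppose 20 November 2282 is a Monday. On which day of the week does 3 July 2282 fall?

Count forward from the earlier date (July 3, 2282) to the later (November 20, 2282):
July 2282: 31 − 3 = 28 days remain.
Then August (31), September (30), October (31): 31 + 30 + 31 = 92 days.
November 1–20, 2282: 20 days.
Total: 28 + 92 + 20 = 140 days.
140 is a multiple of 7, so 3 July 2282 falls on the same weekday: Monday.

Monday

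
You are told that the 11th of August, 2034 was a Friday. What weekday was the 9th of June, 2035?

Saturday

August 2034: 31 − 11 = 20 days remain.
Then 9 full months totalling 273 days.
June 1–9, 2035: 9 days.
Residual: 302 days.
Total: 302 days.
302 mod 7 = 1, so 1 day after Friday is Saturday.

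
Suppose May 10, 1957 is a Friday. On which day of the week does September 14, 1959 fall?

Day-of-year of May 10, 1957: 130.
Day-of-year of September 14, 1959: 257.
1957 has 365 days, so 365 − 130 = 235 days remain in 1957.
Full years: 1958: 365. Sum = 365.
Total: 235 + 365 + 257 = 857 days.
857 mod 7 = 3, so 3 days after Friday is Monday.

Monday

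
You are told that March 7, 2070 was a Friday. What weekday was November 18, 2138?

Day-of-year of March 7, 2070: 66.
Day-of-year of November 18, 2138: 322.
2070 has 365 days, so 365 − 66 = 299 days remain in 2070.
Full years 2071–2137: 51 common + 16 leap = 51×365 + 16×366 = 24471 days.
Total: 299 + 24471 + 322 = 25092 days.
25092 mod 7 = 4, so 4 days after Friday is Tuesday.

Tuesday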